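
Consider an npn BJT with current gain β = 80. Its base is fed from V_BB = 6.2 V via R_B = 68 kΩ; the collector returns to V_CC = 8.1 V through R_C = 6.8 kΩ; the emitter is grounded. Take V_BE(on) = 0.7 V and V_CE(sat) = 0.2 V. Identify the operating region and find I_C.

saturation; I_C ≈ 1.2 mA

Assume active: I_B = (6.2 − 0.7)/68 = 0.0809 mA, giving I_C = β·I_B = 6.47 mA.
But then V_CE = 8.1 − 6.47×6.8 = -35.9 V < V_CE(sat) = 0.2 V — impossible in the active region.
So the transistor is saturated. With V_CE = 0.2 V, I_C = (V_CC − 0.2)/R_C = 7.9/6.8 = 1.16 mA.
Check: β·I_B = 6.47 mA > I_C = 1.16 mA, confirming saturation.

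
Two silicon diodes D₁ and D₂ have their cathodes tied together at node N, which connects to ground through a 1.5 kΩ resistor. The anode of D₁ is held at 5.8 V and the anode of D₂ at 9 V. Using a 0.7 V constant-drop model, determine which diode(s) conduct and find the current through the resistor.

Only D₂ conducts; I_R ≈ 5.5 mA

Assume both conduct. Then node N would need to be at both 5.8−0.7 = 5.1 V and 9−0.7 = 8.3 V, which is impossible.
Assume only D₂ conducts: V_N = 9 − 0.7 = 8.3 V, so I_R = 8.3/1.5 = 5.53 mA.
Check D₁: its anode-to-cathode voltage is 5.8 − 8.3 = -2.5 V < 0.7 V, so it is off. The assumption is consistent.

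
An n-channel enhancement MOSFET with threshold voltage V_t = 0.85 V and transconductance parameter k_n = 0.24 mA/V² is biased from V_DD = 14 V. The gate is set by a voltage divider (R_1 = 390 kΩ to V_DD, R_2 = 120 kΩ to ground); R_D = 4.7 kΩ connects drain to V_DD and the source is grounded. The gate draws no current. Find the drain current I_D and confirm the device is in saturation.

I_D ≈ 0.72 mA

V_G = V_DD·R_2/(R_1+R_2) = 14×120/510 = 3.29 V. With the source grounded, V_GS = V_G = 3.29 V.
Assume saturation: I_D = (k_n/2)(V_GS − V_t)² = (0.24/2)×(3.29 − 0.85)² = 0.12×2.44² = 0.717 mA.
V_DS = V_DD − I_D·R_D = 14 − 0.717×4.7 = 10.6 V.
Saturation requires V_DS ≥ V_GS − V_t = 2.44 V; 10.6 ≥ 2.44 ✓.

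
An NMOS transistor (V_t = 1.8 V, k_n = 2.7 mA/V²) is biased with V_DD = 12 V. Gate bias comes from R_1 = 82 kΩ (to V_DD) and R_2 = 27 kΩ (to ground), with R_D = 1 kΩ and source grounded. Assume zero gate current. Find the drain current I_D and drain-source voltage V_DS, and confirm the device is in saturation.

V_G = V_DD·R_2/(R_1+R_2) = 12×27/109 = 2.97 V. With the source grounded, V_GS = V_G = 2.97 V.
Assume saturation: I_D = (k_n/2)(V_GS − V_t)² = (2.7/2)×(2.97 − 1.8)² = 1.35×1.17² = 1.86 mA.
V_DS = V_DD − I_D·R_D = 12 − 1.86×1 = 10.1 V.
Saturation requires V_DS ≥ V_GS − V_t = 1.17 V; 10.1 ≥ 1.17 ✓.

I_D ≈ 1.9 mA, V_DS ≈ 10 V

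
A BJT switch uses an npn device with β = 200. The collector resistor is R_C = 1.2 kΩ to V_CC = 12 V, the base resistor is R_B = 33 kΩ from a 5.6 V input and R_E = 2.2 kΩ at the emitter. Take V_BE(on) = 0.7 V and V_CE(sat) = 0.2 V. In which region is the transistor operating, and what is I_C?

active; I_C ≈ 2.1 mA

Assume active. Base-emitter loop: I_B = (V_BB − V_BE)/(R_B + (β+1)R_E) = (5.6 − 0.7)/(33 + 201×2.2) = 0.0103 mA.
I_C = β·I_B = 200×0.0103 = 2.06 mA.
V_CE = V_CC − I_C·R_C − I_E·R_E = 12 − 2.06×1.2 − 2.07×2.2 = 4.97 V > V_CE(sat), so the active-region assumption holds.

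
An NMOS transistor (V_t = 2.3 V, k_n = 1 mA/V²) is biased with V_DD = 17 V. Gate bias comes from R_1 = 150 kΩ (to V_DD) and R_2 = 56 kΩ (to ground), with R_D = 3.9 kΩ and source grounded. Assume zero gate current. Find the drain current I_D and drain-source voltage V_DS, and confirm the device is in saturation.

I_D ≈ 2.7 mA, V_DS ≈ 6.5 V

V_G = V_DD·R_2/(R_1+R_2) = 17×56/206 = 4.62 V. With the source grounded, V_GS = V_G = 4.62 V.
Assume saturation: I_D = (k_n/2)(V_GS − V_t)² = (1/2)×(4.62 − 2.3)² = 0.5×2.32² = 2.69 mA.
V_DS = V_DD − I_D·R_D = 17 − 2.69×3.9 = 6.49 V.
Saturation requires V_DS ≥ V_GS − V_t = 2.32 V; 6.49 ≥ 2.32 ✓.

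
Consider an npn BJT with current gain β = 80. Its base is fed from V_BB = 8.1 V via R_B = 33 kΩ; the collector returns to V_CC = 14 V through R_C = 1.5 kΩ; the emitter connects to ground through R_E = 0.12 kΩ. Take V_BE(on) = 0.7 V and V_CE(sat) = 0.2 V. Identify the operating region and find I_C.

saturation; I_C ≈ 8.5 mA

Assume active: I_B = (8.1 − 0.7)/(33 + 81×0.12) = 0.173 mA, I_C = β·I_B = 13.9 mA.
Then V_CE = 14 − 13.9×1.5 − 14×0.12 = -8.47 V < 0.2 V — the active assumption fails.
Re-solve with V_CE = 0.2 V. KCL at the emitter: V_E/R_E = (V_BB−0.7−V_E)/R_B + (V_CC−0.2−V_E)/R_C, giving V_E = 1.04 V.
I_C = (V_CC − 0.2 − V_E)/R_C = (13.8 − 1.04)/1.5 = 8.5 mA.
Check: I_B = (7.4 − 1.04)/33 = 0.193 mA, and β·I_B = 15.4 mA > I_C, confirming saturation.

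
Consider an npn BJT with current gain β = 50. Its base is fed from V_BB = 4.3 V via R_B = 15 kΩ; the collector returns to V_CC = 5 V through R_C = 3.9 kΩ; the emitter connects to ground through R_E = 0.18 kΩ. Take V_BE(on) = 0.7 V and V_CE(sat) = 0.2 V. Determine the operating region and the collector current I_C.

Assume active: I_B = (4.3 − 0.7)/(15 + 51×0.18) = 0.149 mA, I_C = β·I_B = 7.44 mA.
Then V_CE = 5 − 7.44×3.9 − 7.59×0.18 = -25.4 V < 0.2 V — the active assumption fails.
Re-solve with V_CE = 0.2 V. KCL at the emitter: V_E/R_E = (V_BB−0.7−V_E)/R_B + (V_CC−0.2−V_E)/R_C, giving V_E = 0.25 V.
I_C = (V_CC − 0.2 − V_E)/R_C = (4.8 − 0.25)/3.9 = 1.17 mA.
Check: I_B = (3.6 − 0.25)/15 = 0.223 mA, and β·I_B = 11.2 mA > I_C, confirming saturation.

saturation; I_C ≈ 1.2 mA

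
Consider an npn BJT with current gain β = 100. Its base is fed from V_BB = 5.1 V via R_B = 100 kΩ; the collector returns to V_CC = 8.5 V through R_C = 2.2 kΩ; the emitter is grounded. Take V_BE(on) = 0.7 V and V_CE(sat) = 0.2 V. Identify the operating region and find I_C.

Assume active: I_B = (5.1 − 0.7)/100 = 0.044 mA, giving I_C = β·I_B = 4.4 mA.
But then V_CE = 8.5 − 4.4×2.2 = -1.18 V < V_CE(sat) = 0.2 V — impossible in the active region.
So the transistor is saturated. With V_CE = 0.2 V, I_C = (V_CC − 0.2)/R_C = 8.3/2.2 = 3.77 mA.
Check: β·I_B = 4.4 mA > I_C = 3.77 mA, confirming saturation.

saturation; I_C ≈ 3.8 mA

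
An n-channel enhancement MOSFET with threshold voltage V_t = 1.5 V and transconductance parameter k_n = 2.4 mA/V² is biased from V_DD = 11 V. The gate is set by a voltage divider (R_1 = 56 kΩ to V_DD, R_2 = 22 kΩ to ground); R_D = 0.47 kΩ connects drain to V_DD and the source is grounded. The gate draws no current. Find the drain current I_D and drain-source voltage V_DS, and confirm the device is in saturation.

V_G = V_DD·R_2/(R_1+R_2) = 11×22/78 = 3.1 V. With the source grounded, V_GS = V_G = 3.1 V.
Assume saturation: I_D = (k_n/2)(V_GS − V_t)² = (2.4/2)×(3.1 − 1.5)² = 1.2×1.6² = 3.08 mA.
V_DS = V_DD − I_D·R_D = 11 − 3.08×0.47 = 9.55 V.
Saturation requires V_DS ≥ V_GS − V_t = 1.6 V; 9.55 ≥ 1.6 ✓.

I_D ≈ 3.1 mA, V_DS ≈ 9.6 V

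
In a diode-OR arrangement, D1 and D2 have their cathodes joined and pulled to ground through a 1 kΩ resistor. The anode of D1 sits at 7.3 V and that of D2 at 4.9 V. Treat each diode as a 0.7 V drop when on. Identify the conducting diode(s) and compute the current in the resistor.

Assume both conduct. Then node N would need to be at both 7.3−0.7 = 6.6 V and 4.9−0.7 = 4.2 V, which is impossible.
Assume only D1 conducts: V_N = 7.3 − 0.7 = 6.6 V, so I_R = 6.6/1 = 6.6 mA.
Check D2: its anode-to-cathode voltage is 4.9 − 6.6 = -1.7 V < 0.7 V, so it is off. The assumption is consistent.

Only D1 conducts; I_R ≈ 6.6 mA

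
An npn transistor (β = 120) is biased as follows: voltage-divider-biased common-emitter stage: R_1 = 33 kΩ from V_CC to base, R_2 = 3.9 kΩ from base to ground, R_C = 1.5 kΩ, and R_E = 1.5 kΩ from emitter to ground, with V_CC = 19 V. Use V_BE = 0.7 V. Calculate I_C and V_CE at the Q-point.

Thevenize the base divider: V_Th = V_CC·R_2/(R_1+R_2) = 19×3.9/36.9 = 2.01 V, R_Th = R_1‖R_2 = 3.49 kΩ.
Base-emitter loop: V_Th = I_B·R_Th + V_BE + (β+1)I_B·R_E, so I_B = (2.01 − 0.7) / (3.49 + 121×1.5) = 0.00707 mA.
I_C = β·I_B = 120×0.00707 = 0.849 mA, and I_E = (β+1)I_B = 0.856 mA.
V_CE = V_CC − I_C·R_C − I_E·R_E = 19 − 0.849×1.5 − 0.856×1.5 = 16.4 V.
V_CE = 16.4 V > 0.2 V confirms active-region operation.

I_C ≈ 0.85 mA, V_CE ≈ 16 V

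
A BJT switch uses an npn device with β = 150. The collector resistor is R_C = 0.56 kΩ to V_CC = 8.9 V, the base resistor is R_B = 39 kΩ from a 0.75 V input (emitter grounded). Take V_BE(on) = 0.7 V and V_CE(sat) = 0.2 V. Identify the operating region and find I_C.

Assume active. Base-emitter loop: I_B = (V_BB − V_BE)/R_B = (0.75 − 0.7)/39 = 0.00128 mA.
I_C = β·I_B = 150×0.00128 = 0.192 mA.
V_CE = V_CC − I_C·R_C = 8.9 − 0.192×0.56 = 8.79 V > V_CE(sat), so the active-region assumption holds.

active; I_C ≈ 0.19 mA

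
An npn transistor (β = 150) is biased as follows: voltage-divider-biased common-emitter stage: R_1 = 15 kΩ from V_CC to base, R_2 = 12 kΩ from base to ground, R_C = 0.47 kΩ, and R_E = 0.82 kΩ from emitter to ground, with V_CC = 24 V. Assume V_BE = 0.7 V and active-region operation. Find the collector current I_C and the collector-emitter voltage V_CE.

I_C ≈ 11 mA, V_CE ≈ 9.2 V

Thevenize the base divider: V_Th = V_CC·R_2/(R_1+R_2) = 24×12/27 = 10.7 V, R_Th = R_1‖R_2 = 6.67 kΩ.
Base-emitter loop: V_Th = I_B·R_Th + V_BE + (β+1)I_B·R_E, so I_B = (10.7 − 0.7) / (6.67 + 151×0.82) = 0.0764 mA.
I_C = β·I_B = 150×0.0764 = 11.5 mA, and I_E = (β+1)I_B = 11.5 mA.
V_CE = V_CC − I_C·R_C − I_E·R_E = 24 − 11.5×0.47 − 11.5×0.82 = 9.16 V.
V_CE = 9.16 V > 0.2 V confirms active-region operation.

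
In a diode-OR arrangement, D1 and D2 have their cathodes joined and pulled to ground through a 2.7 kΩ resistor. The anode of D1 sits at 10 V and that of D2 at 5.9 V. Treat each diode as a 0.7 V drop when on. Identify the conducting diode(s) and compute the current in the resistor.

Assume both conduct. Then node N would need to be at both 10−0.7 = 9.3 V and 5.9−0.7 = 5.2 V, which is impossible.
Assume only D1 conducts: V_N = 10 − 0.7 = 9.3 V, so I_R = 9.3/2.7 = 3.44 mA.
Check D2: its anode-to-cathode voltage is 5.9 − 9.3 = -3.4 V < 0.7 V, so it is off. The assumption is consistent.

Only D1 conducts; I_R ≈ 3.4 mA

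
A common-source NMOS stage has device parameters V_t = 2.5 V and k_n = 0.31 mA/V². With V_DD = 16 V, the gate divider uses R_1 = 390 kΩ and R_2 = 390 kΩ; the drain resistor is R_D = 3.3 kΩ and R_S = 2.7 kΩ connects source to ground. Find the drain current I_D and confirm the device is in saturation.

V_G = V_DD·R_2/(R_1+R_2) = 16×390/780 = 8 V.
Assume saturation: I_D = (k_n/2)(V_GS − V_t)² with V_GS = V_G − I_D·R_S = 8 − 2.7·I_D.
Substituting gives 1.13·I_D² − 5.6·I_D + 4.69 = 0, with roots I_D = 1.07 or 3.89 mA.
The root I_D = 3.89 mA gives V_GS = -2.51 V ≤ V_t, so take I_D = 1.07 mA.
Then V_GS = 5.12 V and V_DS = V_DD − I_D(R_D+R_S) = 16 − 1.07×6 = 9.61 V.
Saturation requires V_DS ≥ V_GS − V_t = 2.62 V; 9.61 ≥ 2.62 ✓.

I_D ≈ 1.1 mA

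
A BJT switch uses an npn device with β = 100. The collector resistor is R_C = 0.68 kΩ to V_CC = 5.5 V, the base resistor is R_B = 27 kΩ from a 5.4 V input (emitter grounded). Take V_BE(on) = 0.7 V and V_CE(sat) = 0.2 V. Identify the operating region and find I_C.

saturation; I_C ≈ 7.8 mA

Assume active: I_B = (5.4 − 0.7)/27 = 0.174 mA, giving I_C = β·I_B = 17.4 mA.
But then V_CE = 5.5 − 17.4×0.68 = -6.34 V < V_CE(sat) = 0.2 V — impossible in the active region.
So the transistor is saturated. With V_CE = 0.2 V, I_C = (V_CC − 0.2)/R_C = 5.3/0.68 = 7.79 mA.
Check: β·I_B = 17.4 mA > I_C = 7.79 mA, confirming saturation.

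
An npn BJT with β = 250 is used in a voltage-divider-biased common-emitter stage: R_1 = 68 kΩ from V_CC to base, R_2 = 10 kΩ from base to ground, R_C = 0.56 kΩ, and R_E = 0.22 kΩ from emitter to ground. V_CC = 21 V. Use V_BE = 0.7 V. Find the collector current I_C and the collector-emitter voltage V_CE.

I_C ≈ 7.8 mA, V_CE ≈ 15 V

Thevenize the base divider: V_Th = V_CC·R_2/(R_1+R_2) = 21×10/78 = 2.69 V, R_Th = R_1‖R_2 = 8.72 kΩ.
Base-emitter loop: V_Th = I_B·R_Th + V_BE + (β+1)I_B·R_E, so I_B = (2.69 − 0.7) / (8.72 + 251×0.22) = 0.0312 mA.
I_C = β·I_B = 250×0.0312 = 7.79 mA, and I_E = (β+1)I_B = 7.82 mA.
V_CE = V_CC − I_C·R_C − I_E·R_E = 21 − 7.79×0.56 − 7.82×0.22 = 14.9 V.
V_CE = 14.9 V > 0.2 V confirms active-region operation.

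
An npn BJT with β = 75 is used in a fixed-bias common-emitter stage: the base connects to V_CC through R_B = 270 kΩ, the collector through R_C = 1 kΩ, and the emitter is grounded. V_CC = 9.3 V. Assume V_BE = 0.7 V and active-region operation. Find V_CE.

Base loop: V_CC = I_B·R_B + V_BE, so I_B = (9.3 − 0.7)/270 kΩ = 0.0319 mA.
In the active region I_C = β·I_B = 75 × 0.0319 = 2.39 mA.
Collector loop: V_CE = V_CC − I_C·R_C = 9.3 − 2.39×1 = 6.91 V.
Since V_CE = 6.91 V > V_CE(sat) ≈ 0.2 V, the transistor is in the active region as assumed.

V_CE ≈ 6.9 V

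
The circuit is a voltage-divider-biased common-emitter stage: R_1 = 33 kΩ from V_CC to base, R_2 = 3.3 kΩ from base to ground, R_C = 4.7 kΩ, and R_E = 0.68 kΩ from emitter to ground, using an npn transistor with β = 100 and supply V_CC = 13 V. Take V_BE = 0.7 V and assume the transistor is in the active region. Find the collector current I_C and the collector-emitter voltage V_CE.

Thevenize the base divider: V_Th = V_CC·R_2/(R_1+R_2) = 13×3.3/36.3 = 1.18 V, R_Th = R_1‖R_2 = 3 kΩ.
Base-emitter loop: V_Th = I_B·R_Th + V_BE + (β+1)I_B·R_E, so I_B = (1.18 − 0.7) / (3 + 101×0.68) = 0.00672 mA.
I_C = β·I_B = 100×0.00672 = 0.672 mA, and I_E = (β+1)I_B = 0.679 mA.
V_CE = V_CC − I_C·R_C − I_E·R_E = 13 − 0.672×4.7 − 0.679×0.68 = 9.38 V.
V_CE = 9.38 V > 0.2 V confirms active-region operation.

I_C ≈ 0.67 mA, V_CE ≈ 9.4 V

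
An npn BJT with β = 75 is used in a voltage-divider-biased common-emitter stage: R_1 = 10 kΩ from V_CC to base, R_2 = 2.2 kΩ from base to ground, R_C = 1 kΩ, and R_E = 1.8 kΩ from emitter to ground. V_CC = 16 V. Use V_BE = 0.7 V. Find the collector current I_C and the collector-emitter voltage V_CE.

I_C ≈ 1.2 mA, V_CE ≈ 13 V

Thevenize the base divider: V_Th = V_CC·R_2/(R_1+R_2) = 16×2.2/12.2 = 2.89 V, R_Th = R_1‖R_2 = 1.8 kΩ.
Base-emitter loop: V_Th = I_B·R_Th + V_BE + (β+1)I_B·R_E, so I_B = (2.89 − 0.7) / (1.8 + 76×1.8) = 0.0158 mA.
I_C = β·I_B = 75×0.0158 = 1.18 mA, and I_E = (β+1)I_B = 1.2 mA.
V_CE = V_CC − I_C·R_C − I_E·R_E = 16 − 1.18×1 − 1.2×1.8 = 12.7 V.
V_CE = 12.7 V > 0.2 V confirms active-region operation.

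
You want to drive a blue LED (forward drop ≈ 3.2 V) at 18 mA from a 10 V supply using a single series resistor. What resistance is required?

The resistor drops V_S − V_D = 10 − 3.2 = 6.8 V at 18 mA.
R = 6.8 V / 18 mA = 0.378 kΩ.

R ≈ 0.38 kΩ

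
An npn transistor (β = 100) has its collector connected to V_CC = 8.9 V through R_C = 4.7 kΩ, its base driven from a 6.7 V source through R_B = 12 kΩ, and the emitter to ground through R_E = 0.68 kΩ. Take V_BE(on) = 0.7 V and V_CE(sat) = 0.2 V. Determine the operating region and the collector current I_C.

Assume active: I_B = (6.7 − 0.7)/(12 + 101×0.68) = 0.0744 mA, I_C = β·I_B = 7.44 mA.
Then V_CE = 8.9 − 7.44×4.7 − 7.51×0.68 = -31.2 V < 0.2 V — the active assumption fails.
Re-solve with V_CE = 0.2 V. KCL at the emitter: V_E/R_E = (V_BB−0.7−V_E)/R_B + (V_CC−0.2−V_E)/R_C, giving V_E = 1.33 V.
I_C = (V_CC − 0.2 − V_E)/R_C = (8.7 − 1.33)/4.7 = 1.57 mA.
Check: I_B = (6 − 1.33)/12 = 0.389 mA, and β·I_B = 38.9 mA > I_C, confirming saturation.

saturation; I_C ≈ 1.6 mA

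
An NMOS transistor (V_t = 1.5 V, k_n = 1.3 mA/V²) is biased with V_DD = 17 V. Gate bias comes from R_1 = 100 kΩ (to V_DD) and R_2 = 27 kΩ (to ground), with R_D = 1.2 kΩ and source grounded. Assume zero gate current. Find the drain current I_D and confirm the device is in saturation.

V_G = V_DD·R_2/(R_1+R_2) = 17×27/127 = 3.61 V. With the source grounded, V_GS = V_G = 3.61 V.
Assume saturation: I_D = (k_n/2)(V_GS − V_t)² = (1.3/2)×(3.61 − 1.5)² = 0.65×2.11² = 2.91 mA.
V_DS = V_DD − I_D·R_D = 17 − 2.91×1.2 = 13.5 V.
Saturation requires V_DS ≥ V_GS − V_t = 2.11 V; 13.5 ≥ 2.11 ✓.

I_D ≈ 2.9 mA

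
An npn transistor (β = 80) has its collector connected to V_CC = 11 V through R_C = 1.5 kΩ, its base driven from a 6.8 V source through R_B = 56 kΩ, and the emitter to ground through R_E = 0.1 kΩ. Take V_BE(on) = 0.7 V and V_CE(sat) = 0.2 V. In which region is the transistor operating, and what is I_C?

saturation; I_C ≈ 6.7 mA

Assume active: I_B = (6.8 − 0.7)/(56 + 81×0.1) = 0.0952 mA, I_C = β·I_B = 7.61 mA.
Then V_CE = 11 − 7.61×1.5 − 7.71×0.1 = -1.19 V < 0.2 V — the active assumption fails.
Re-solve with V_CE = 0.2 V. KCL at the emitter: V_E/R_E = (V_BB−0.7−V_E)/R_B + (V_CC−0.2−V_E)/R_C, giving V_E = 0.684 V.
I_C = (V_CC − 0.2 − V_E)/R_C = (10.8 − 0.684)/1.5 = 6.74 mA.
Check: I_B = (6.1 − 0.684)/56 = 0.0967 mA, and β·I_B = 7.74 mA > I_C, confirming saturation.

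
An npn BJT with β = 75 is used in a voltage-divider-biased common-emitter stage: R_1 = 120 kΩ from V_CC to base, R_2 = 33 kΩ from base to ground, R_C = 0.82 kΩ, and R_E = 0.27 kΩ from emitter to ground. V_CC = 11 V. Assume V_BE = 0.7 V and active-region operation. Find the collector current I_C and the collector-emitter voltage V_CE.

Thevenize the base divider: V_Th = V_CC·R_2/(R_1+R_2) = 11×33/153 = 2.37 V, R_Th = R_1‖R_2 = 25.9 kΩ.
Base-emitter loop: V_Th = I_B·R_Th + V_BE + (β+1)I_B·R_E, so I_B = (2.37 − 0.7) / (25.9 + 76×0.27) = 0.036 mA.
I_C = β·I_B = 75×0.036 = 2.7 mA, and I_E = (β+1)I_B = 2.74 mA.
V_CE = V_CC − I_C·R_C − I_E·R_E = 11 − 2.7×0.82 − 2.74×0.27 = 8.04 V.
V_CE = 8.04 V > 0.2 V confirms active-region operation.

I_C ≈ 2.7 mA, V_CE ≈ 8 V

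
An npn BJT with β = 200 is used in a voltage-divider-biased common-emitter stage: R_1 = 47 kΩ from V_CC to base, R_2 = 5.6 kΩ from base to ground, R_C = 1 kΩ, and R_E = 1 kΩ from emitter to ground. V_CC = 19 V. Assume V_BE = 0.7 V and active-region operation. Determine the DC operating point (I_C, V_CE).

I_C ≈ 1.3 mA, V_CE ≈ 16 V

Thevenize the base divider: V_Th = V_CC·R_2/(R_1+R_2) = 19×5.6/52.6 = 2.02 V, R_Th = R_1‖R_2 = 5 kΩ.
Base-emitter loop: V_Th = I_B·R_Th + V_BE + (β+1)I_B·R_E, so I_B = (2.02 − 0.7) / (5 + 201×1) = 0.00642 mA.
I_C = β·I_B = 200×0.00642 = 1.28 mA, and I_E = (β+1)I_B = 1.29 mA.
V_CE = V_CC − I_C·R_C − I_E·R_E = 19 − 1.28×1 − 1.29×1 = 16.4 V.
V_CE = 16.4 V > 0.2 V confirms active-region operation.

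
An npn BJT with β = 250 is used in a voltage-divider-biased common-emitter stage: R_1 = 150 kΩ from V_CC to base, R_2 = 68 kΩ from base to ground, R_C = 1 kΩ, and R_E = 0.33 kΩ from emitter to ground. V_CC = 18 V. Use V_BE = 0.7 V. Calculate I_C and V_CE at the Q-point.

I_C ≈ 9.5 mA, V_CE ≈ 5.4 V

Thevenize the base divider: V_Th = V_CC·R_2/(R_1+R_2) = 18×68/218 = 5.61 V, R_Th = R_1‖R_2 = 46.8 kΩ.
Base-emitter loop: V_Th = I_B·R_Th + V_BE + (β+1)I_B·R_E, so I_B = (5.61 − 0.7) / (46.8 + 251×0.33) = 0.0379 mA.
I_C = β·I_B = 250×0.0379 = 9.48 mA, and I_E = (β+1)I_B = 9.52 mA.
V_CE = V_CC − I_C·R_C − I_E·R_E = 18 − 9.48×1 − 9.52×0.33 = 5.38 V.
V_CE = 5.38 V > 0.2 V confirms active-region operation.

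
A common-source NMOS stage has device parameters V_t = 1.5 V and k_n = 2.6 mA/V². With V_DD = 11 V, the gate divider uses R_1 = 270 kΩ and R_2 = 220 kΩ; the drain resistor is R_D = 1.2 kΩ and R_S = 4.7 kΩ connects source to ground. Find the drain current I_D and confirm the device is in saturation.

V_G = V_DD·R_2/(R_1+R_2) = 11×220/490 = 4.94 V.
Assume saturation: I_D = (k_n/2)(V_GS − V_t)² with V_GS = V_G − I_D·R_S = 4.94 − 4.7·I_D.
Substituting gives 28.7·I_D² − 43·I_D + 15.4 = 0, with roots I_D = 0.589 or 0.91 mA.
The root I_D = 0.91 mA gives V_GS = 0.664 V ≤ V_t, so take I_D = 0.589 mA.
Then V_GS = 2.17 V and V_DS = V_DD − I_D(R_D+R_S) = 11 − 0.589×5.9 = 7.53 V.
Saturation requires V_DS ≥ V_GS − V_t = 0.673 V; 7.53 ≥ 0.673 ✓.

I_D ≈ 0.59 mA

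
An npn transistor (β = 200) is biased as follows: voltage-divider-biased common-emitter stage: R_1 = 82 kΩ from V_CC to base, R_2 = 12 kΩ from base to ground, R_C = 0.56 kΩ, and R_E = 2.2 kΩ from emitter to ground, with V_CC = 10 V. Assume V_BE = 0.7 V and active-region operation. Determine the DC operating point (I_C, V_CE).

Thevenize the base divider: V_Th = V_CC·R_2/(R_1+R_2) = 10×12/94 = 1.28 V, R_Th = R_1‖R_2 = 10.5 kΩ.
Base-emitter loop: V_Th = I_B·R_Th + V_BE + (β+1)I_B·R_E, so I_B = (1.28 − 0.7) / (10.5 + 201×2.2) = 0.00127 mA.
I_C = β·I_B = 200×0.00127 = 0.255 mA, and I_E = (β+1)I_B = 0.256 mA.
V_CE = V_CC − I_C·R_C − I_E·R_E = 10 − 0.255×0.56 − 0.256×2.2 = 9.29 V.
V_CE = 9.29 V > 0.2 V confirms active-region operation.

I_C ≈ 0.25 mA, V_CE ≈ 9.3 V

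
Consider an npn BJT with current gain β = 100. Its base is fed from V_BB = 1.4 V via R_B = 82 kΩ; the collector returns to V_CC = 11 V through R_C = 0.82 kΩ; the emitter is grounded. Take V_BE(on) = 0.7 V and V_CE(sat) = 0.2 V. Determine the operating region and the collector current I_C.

Assume active. Base-emitter loop: I_B = (V_BB − V_BE)/R_B = (1.4 − 0.7)/82 = 0.00854 mA.
I_C = β·I_B = 100×0.00854 = 0.854 mA.
V_CE = V_CC − I_C·R_C = 11 − 0.854×0.82 = 10.3 V > V_CE(sat), so the active-region assumption holds.

active; I_C ≈ 0.85 mA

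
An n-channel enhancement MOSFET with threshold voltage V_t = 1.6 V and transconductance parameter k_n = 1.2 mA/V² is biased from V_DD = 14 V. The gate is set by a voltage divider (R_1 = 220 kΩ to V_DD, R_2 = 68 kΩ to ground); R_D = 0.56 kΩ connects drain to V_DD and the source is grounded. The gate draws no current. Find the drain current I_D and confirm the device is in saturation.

I_D ≈ 1.7 mA

V_G = V_DD·R_2/(R_1+R_2) = 14×68/288 = 3.31 V. With the source grounded, V_GS = V_G = 3.31 V.
Assume saturation: I_D = (k_n/2)(V_GS − V_t)² = (1.2/2)×(3.31 − 1.6)² = 0.6×1.71² = 1.75 mA.
V_DS = V_DD − I_D·R_D = 14 − 1.75×0.56 = 13 V.
Saturation requires V_DS ≥ V_GS − V_t = 1.71 V; 13 ≥ 1.71 ✓.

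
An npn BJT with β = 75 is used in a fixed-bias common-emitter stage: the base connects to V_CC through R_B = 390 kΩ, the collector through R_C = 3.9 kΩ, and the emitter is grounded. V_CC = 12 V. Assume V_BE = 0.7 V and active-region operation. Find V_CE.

Base loop: V_CC = I_B·R_B + V_BE, so I_B = (12 − 0.7)/390 kΩ = 0.029 mA.
In the active region I_C = β·I_B = 75 × 0.029 = 2.17 mA.
Collector loop: V_CE = V_CC − I_C·R_C = 12 − 2.17×3.9 = 3.52 V.
Since V_CE = 3.52 V > V_CE(sat) ≈ 0.2 V, the transistor is in the active region as assumed.

V_CE ≈ 3.5 V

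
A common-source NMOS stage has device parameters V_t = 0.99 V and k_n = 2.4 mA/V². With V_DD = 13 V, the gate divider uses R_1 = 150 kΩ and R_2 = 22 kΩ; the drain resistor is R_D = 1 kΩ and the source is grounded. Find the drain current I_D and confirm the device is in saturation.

V_G = V_DD·R_2/(R_1+R_2) = 13×22/172 = 1.66 V. With the source grounded, V_GS = V_G = 1.66 V.
Assume saturation: I_D = (k_n/2)(V_GS − V_t)² = (2.4/2)×(1.66 − 0.99)² = 1.2×0.673² = 0.543 mA.
V_DS = V_DD − I_D·R_D = 13 − 0.543×1 = 12.5 V.
Saturation requires V_DS ≥ V_GS − V_t = 0.673 V; 12.5 ≥ 0.673 ✓.

I_D ≈ 0.54 mA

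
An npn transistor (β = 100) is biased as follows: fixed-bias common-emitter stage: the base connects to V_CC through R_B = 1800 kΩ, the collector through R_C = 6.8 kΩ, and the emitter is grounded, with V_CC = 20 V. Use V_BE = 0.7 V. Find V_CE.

Base loop: V_CC = I_B·R_B + V_BE, so I_B = (20 − 0.7)/1800 kΩ = 0.0107 mA.
In the active region I_C = β·I_B = 100 × 0.0107 = 1.07 mA.
Collector loop: V_CE = V_CC − I_C·R_C = 20 − 1.07×6.8 = 12.7 V.
Since V_CE = 12.7 V > V_CE(sat) ≈ 0.2 V, the transistor is in the active region as assumed.

V_CE ≈ 13 V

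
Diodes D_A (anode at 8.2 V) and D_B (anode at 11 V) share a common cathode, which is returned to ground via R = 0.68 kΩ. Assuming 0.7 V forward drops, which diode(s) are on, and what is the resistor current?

Assume both conduct. Then node N would need to be at both 8.2−0.7 = 7.5 V and 11−0.7 = 10.3 V, which is impossible.
Assume only D_B conducts: V_N = 11 − 0.7 = 10.3 V, so I_R = 10.3/0.68 = 15.1 mA.
Check D_A: its anode-to-cathode voltage is 8.2 − 10.3 = -2.1 V < 0.7 V, so it is off. The assumption is consistent.

Only D_B conducts; I_R ≈ 15 mA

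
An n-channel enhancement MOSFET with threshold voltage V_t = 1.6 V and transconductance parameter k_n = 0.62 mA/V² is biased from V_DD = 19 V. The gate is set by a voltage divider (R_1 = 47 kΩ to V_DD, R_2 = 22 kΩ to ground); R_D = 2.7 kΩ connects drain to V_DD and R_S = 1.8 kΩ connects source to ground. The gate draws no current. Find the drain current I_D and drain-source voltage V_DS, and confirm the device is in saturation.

I_D ≈ 1.3 mA, V_DS ≈ 13 V

V_G = V_DD·R_2/(R_1+R_2) = 19×22/69 = 6.06 V.
Assume saturation: I_D = (k_n/2)(V_GS − V_t)² with V_GS = V_G − I_D·R_S = 6.06 − 1.8·I_D.
Substituting gives 1·I_D² − 5.98·I_D + 6.16 = 0, with roots I_D = 1.33 or 4.62 mA.
The root I_D = 4.62 mA gives V_GS = -2.26 V ≤ V_t, so take I_D = 1.33 mA.
Then V_GS = 3.67 V and V_DS = V_DD − I_D(R_D+R_S) = 19 − 1.33×4.5 = 13 V.
Saturation requires V_DS ≥ V_GS − V_t = 2.07 V; 13 ≥ 2.07 ✓.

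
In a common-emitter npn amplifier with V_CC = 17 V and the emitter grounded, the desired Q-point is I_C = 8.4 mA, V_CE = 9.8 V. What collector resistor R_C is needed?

Collector loop: V_CC = I_C·R_C + V_CE.
R_C = (V_CC − V_CE)/I_C = (17 − 9.8)/8.4 = 0.857 kΩ.

R_C ≈ 0.86 kΩ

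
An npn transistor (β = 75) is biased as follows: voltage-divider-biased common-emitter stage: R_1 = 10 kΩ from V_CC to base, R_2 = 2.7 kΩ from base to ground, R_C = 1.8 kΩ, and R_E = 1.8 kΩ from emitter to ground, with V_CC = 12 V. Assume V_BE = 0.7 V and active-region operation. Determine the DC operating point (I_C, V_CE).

Thevenize the base divider: V_Th = V_CC·R_2/(R_1+R_2) = 12×2.7/12.7 = 2.55 V, R_Th = R_1‖R_2 = 2.13 kΩ.
Base-emitter loop: V_Th = I_B·R_Th + V_BE + (β+1)I_B·R_E, so I_B = (2.55 − 0.7) / (2.13 + 76×1.8) = 0.0133 mA.
I_C = β·I_B = 75×0.0133 = 0.999 mA, and I_E = (β+1)I_B = 1.01 mA.
V_CE = V_CC − I_C·R_C − I_E·R_E = 12 − 0.999×1.8 − 1.01×1.8 = 8.38 V.
V_CE = 8.38 V > 0.2 V confirms active-region operation.

I_C ≈ 1 mA, V_CE ≈ 8.4 V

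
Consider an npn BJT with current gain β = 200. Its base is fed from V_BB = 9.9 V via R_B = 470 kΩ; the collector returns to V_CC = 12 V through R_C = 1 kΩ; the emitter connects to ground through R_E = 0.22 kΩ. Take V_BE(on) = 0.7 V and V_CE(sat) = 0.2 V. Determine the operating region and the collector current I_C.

Assume active. Base-emitter loop: I_B = (V_BB − V_BE)/(R_B + (β+1)R_E) = (9.9 − 0.7)/(470 + 201×0.22) = 0.0179 mA.
I_C = β·I_B = 200×0.0179 = 3.58 mA.
V_CE = V_CC − I_C·R_C − I_E·R_E = 12 − 3.58×1 − 3.6×0.22 = 7.63 V > V_CE(sat), so the active-region assumption holds.

active; I_C ≈ 3.6 mA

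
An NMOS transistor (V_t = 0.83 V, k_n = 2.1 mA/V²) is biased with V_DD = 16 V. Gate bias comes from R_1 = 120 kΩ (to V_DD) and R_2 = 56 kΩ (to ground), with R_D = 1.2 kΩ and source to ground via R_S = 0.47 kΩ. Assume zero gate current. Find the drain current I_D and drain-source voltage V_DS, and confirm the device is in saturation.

V_G = V_DD·R_2/(R_1+R_2) = 16×56/176 = 5.09 V.
Assume saturation: I_D = (k_n/2)(V_GS − V_t)² with V_GS = V_G − I_D·R_S = 5.09 − 0.47·I_D.
Substituting gives 0.232·I_D² − 5.21·I_D + 19.1 = 0, with roots I_D = 4.61 or 17.8 mA.
The root I_D = 17.8 mA gives V_GS = -3.29 V ≤ V_t, so take I_D = 4.61 mA.
Then V_GS = 2.92 V and V_DS = V_DD − I_D(R_D+R_S) = 16 − 4.61×1.67 = 8.3 V.
Saturation requires V_DS ≥ V_GS − V_t = 2.09 V; 8.3 ≥ 2.09 ✓.

I_D ≈ 4.6 mA, V_DS ≈ 8.3 V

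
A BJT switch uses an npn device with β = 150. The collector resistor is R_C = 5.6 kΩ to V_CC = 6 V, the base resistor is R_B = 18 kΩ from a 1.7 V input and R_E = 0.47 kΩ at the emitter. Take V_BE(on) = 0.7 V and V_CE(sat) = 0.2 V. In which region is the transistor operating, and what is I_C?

Assume active: I_B = (1.7 − 0.7)/(18 + 151×0.47) = 0.0112 mA, I_C = β·I_B = 1.69 mA.
Then V_CE = 6 − 1.69×5.6 − 1.7×0.47 = -4.24 V < 0.2 V — the active assumption fails.
Re-solve with V_CE = 0.2 V. KCL at the emitter: V_E/R_E = (V_BB−0.7−V_E)/R_B + (V_CC−0.2−V_E)/R_C, giving V_E = 0.462 V.
I_C = (V_CC − 0.2 − V_E)/R_C = (5.8 − 0.462)/5.6 = 0.953 mA.
Check: I_B = (1 − 0.462)/18 = 0.0299 mA, and β·I_B = 4.48 mA > I_C, confirming saturation.

saturation; I_C ≈ 0.95 mA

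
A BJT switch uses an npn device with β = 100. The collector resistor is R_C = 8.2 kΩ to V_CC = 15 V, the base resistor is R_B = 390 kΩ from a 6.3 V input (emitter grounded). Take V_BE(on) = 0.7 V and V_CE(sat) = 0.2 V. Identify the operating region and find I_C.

Assume active. Base-emitter loop: I_B = (V_BB − V_BE)/R_B = (6.3 − 0.7)/390 = 0.0144 mA.
I_C = β·I_B = 100×0.0144 = 1.44 mA.
V_CE = V_CC − I_C·R_C = 15 − 1.44×8.2 = 3.23 V > V_CE(sat), so the active-region assumption holds.

active; I_C ≈ 1.4 mA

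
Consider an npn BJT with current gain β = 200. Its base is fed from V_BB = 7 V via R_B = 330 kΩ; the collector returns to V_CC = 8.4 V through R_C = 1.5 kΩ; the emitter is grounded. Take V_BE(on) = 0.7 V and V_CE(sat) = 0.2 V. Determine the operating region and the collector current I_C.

Assume active. Base-emitter loop: I_B = (V_BB − V_BE)/R_B = (7 − 0.7)/330 = 0.0191 mA.
I_C = β·I_B = 200×0.0191 = 3.82 mA.
V_CE = V_CC − I_C·R_C = 8.4 − 3.82×1.5 = 2.67 V > V_CE(sat), so the active-region assumption holds.

active; I_C ≈ 3.8 mA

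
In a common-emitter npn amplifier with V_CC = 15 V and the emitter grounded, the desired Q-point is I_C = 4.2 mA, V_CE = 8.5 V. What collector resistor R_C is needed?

R_C ≈ 1.5 kΩ

Collector loop: V_CC = I_C·R_C + V_CE.
R_C = (V_CC − V_CE)/I_C = (15 − 8.5)/4.2 = 1.55 kΩ.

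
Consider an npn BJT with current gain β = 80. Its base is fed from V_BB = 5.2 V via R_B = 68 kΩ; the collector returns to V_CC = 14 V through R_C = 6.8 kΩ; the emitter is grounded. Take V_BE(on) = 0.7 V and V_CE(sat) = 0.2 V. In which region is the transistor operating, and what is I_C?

saturation; I_C ≈ 2 mA

Assume active: I_B = (5.2 − 0.7)/68 = 0.0662 mA, giving I_C = β·I_B = 5.29 mA.
But then V_CE = 14 − 5.29×6.8 = -22 V < V_CE(sat) = 0.2 V — impossible in the active region.
So the transistor is saturated. With V_CE = 0.2 V, I_C = (V_CC − 0.2)/R_C = 13.8/6.8 = 2.03 mA.
Check: β·I_B = 5.29 mA > I_C = 2.03 mA, confirming saturation.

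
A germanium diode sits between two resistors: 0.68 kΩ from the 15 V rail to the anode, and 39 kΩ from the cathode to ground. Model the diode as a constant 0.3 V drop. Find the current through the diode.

The two resistors are in series with the diode, so KVL gives 15 = I·0.68 + 0.3 + I·39.
I = (15 − 0.3) / (0.68 + 39) kΩ = 14.7 / 39.7 = 0.37 mA.

I ≈ 0.37 mA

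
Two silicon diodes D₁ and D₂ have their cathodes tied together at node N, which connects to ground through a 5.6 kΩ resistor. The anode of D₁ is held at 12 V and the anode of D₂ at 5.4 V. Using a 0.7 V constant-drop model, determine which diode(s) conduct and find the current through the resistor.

Only D₁ conducts; I_R ≈ 2 mA

Assume both conduct. Then node N would need to be at both 12−0.7 = 11.3 V and 5.4−0.7 = 4.7 V, which is impossible.
Assume only D₁ conducts: V_N = 12 − 0.7 = 11.3 V, so I_R = 11.3/5.6 = 2.02 mA.
Check D₂: its anode-to-cathode voltage is 5.4 − 11.3 = -5.9 V < 0.7 V, so it is off. The assumption is consistent.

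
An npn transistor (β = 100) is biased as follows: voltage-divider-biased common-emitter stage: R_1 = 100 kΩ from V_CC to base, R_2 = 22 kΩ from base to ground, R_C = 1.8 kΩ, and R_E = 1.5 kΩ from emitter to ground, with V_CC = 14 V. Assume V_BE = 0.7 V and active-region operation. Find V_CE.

V_CE ≈ 10 V

Thevenize the base divider: V_Th = V_CC·R_2/(R_1+R_2) = 14×22/122 = 2.52 V, R_Th = R_1‖R_2 = 18 kΩ.
Base-emitter loop: V_Th = I_B·R_Th + V_BE + (β+1)I_B·R_E, so I_B = (2.52 − 0.7) / (18 + 101×1.5) = 0.0108 mA.
I_C = β·I_B = 100×0.0108 = 1.08 mA, and I_E = (β+1)I_B = 1.09 mA.
V_CE = V_CC − I_C·R_C − I_E·R_E = 14 − 1.08×1.8 − 1.09×1.5 = 10.4 V.
V_CE = 10.4 V > 0.2 V confirms active-region operation.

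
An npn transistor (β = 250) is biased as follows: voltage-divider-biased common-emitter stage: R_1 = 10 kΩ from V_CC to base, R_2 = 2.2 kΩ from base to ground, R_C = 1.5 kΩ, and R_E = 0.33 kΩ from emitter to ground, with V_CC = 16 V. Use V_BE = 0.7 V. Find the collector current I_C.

Thevenize the base divider: V_Th = V_CC·R_2/(R_1+R_2) = 16×2.2/12.2 = 2.89 V, R_Th = R_1‖R_2 = 1.8 kΩ.
Base-emitter loop: V_Th = I_B·R_Th + V_BE + (β+1)I_B·R_E, so I_B = (2.89 − 0.7) / (1.8 + 251×0.33) = 0.0258 mA.
I_C = β·I_B = 250×0.0258 = 6.46 mA, and I_E = (β+1)I_B = 6.48 mA.
V_CE = V_CC − I_C·R_C − I_E·R_E = 16 − 6.46×1.5 − 6.48×0.33 = 4.18 V.
V_CE = 4.18 V > 0.2 V confirms active-region operation.

I_C ≈ 6.5 mA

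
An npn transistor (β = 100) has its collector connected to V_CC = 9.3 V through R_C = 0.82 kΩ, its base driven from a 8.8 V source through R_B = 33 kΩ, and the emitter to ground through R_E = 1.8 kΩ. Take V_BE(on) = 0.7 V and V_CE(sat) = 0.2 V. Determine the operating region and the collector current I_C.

saturation; I_C ≈ 3.4 mA

Assume active: I_B = (8.8 − 0.7)/(33 + 101×1.8) = 0.0377 mA, I_C = β·I_B = 3.77 mA.
Then V_CE = 9.3 − 3.77×0.82 − 3.81×1.8 = -0.648 V < 0.2 V — the active assumption fails.
Re-solve with V_CE = 0.2 V. KCL at the emitter: V_E/R_E = (V_BB−0.7−V_E)/R_B + (V_CC−0.2−V_E)/R_C, giving V_E = 6.28 V.
I_C = (V_CC − 0.2 − V_E)/R_C = (9.1 − 6.28)/0.82 = 3.44 mA.
Check: I_B = (8.1 − 6.28)/33 = 0.0551 mA, and β·I_B = 5.51 mA > I_C, confirming saturation.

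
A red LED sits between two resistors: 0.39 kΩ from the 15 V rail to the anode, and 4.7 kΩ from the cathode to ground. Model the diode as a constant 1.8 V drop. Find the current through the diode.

The two resistors are in series with the diode, so KVL gives 15 = I·0.39 + 1.8 + I·4.7.
I = (15 − 1.8) / (0.39 + 4.7) kΩ = 13.2 / 5.09 = 2.59 mA.

I ≈ 2.6 mA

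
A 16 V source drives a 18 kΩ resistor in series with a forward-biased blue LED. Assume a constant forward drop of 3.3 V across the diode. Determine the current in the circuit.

KVL around the loop: 16 = V_D + I·R = 3.3 + I × 18 kΩ.
So I = (16 − 3.3) / 18 kΩ = 12.7 / 18 = 0.706 mA.

I ≈ 0.71 mA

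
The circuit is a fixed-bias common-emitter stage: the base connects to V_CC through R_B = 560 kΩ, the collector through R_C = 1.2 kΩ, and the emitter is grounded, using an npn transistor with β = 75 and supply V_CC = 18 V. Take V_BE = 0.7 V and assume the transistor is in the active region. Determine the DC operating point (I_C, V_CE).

I_C ≈ 2.3 mA, V_CE ≈ 15 V

Base loop: V_CC = I_B·R_B + V_BE, so I_B = (18 − 0.7)/560 kΩ = 0.0309 mA.
In the active region I_C = β·I_B = 75 × 0.0309 = 2.32 mA.
Collector loop: V_CE = V_CC − I_C·R_C = 18 − 2.32×1.2 = 15.2 V.
Since V_CE = 15.2 V > V_CE(sat) ≈ 0.2 V, the transistor is in the active region as assumed.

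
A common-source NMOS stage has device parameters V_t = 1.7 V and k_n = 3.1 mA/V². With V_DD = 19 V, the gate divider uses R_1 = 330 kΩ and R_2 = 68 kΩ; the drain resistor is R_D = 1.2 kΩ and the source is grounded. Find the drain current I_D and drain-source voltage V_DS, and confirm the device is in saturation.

V_G = V_DD·R_2/(R_1+R_2) = 19×68/398 = 3.25 V. With the source grounded, V_GS = V_G = 3.25 V.
Assume saturation: I_D = (k_n/2)(V_GS − V_t)² = (3.1/2)×(3.25 − 1.7)² = 1.55×1.55² = 3.71 mA.
V_DS = V_DD − I_D·R_D = 19 − 3.71×1.2 = 14.6 V.
Saturation requires V_DS ≥ V_GS − V_t = 1.55 V; 14.6 ≥ 1.55 ✓.

I_D ≈ 3.7 mA, V_DS ≈ 15 V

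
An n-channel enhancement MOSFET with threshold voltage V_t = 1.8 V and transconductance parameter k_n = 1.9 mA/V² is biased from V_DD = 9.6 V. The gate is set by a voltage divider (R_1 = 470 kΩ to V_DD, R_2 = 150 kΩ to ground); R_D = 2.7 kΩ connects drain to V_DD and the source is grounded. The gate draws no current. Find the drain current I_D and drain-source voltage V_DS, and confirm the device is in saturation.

V_G = V_DD·R_2/(R_1+R_2) = 9.6×150/620 = 2.32 V. With the source grounded, V_GS = V_G = 2.32 V.
Assume saturation: I_D = (k_n/2)(V_GS − V_t)² = (1.9/2)×(2.32 − 1.8)² = 0.95×0.523² = 0.259 mA.
V_DS = V_DD − I_D·R_D = 9.6 − 0.259×2.7 = 8.9 V.
Saturation requires V_DS ≥ V_GS − V_t = 0.523 V; 8.9 ≥ 0.523 ✓.

I_D ≈ 0.26 mA, V_DS ≈ 8.9 V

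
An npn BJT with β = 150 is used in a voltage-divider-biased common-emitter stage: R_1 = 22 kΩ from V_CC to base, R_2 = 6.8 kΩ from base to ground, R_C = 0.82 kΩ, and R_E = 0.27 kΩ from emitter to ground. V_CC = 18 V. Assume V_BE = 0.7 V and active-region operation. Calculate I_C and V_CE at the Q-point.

Thevenize the base divider: V_Th = V_CC·R_2/(R_1+R_2) = 18×6.8/28.8 = 4.25 V, R_Th = R_1‖R_2 = 5.19 kΩ.
Base-emitter loop: V_Th = I_B·R_Th + V_BE + (β+1)I_B·R_E, so I_B = (4.25 − 0.7) / (5.19 + 151×0.27) = 0.0772 mA.
I_C = β·I_B = 150×0.0772 = 11.6 mA, and I_E = (β+1)I_B = 11.7 mA.
V_CE = V_CC − I_C·R_C − I_E·R_E = 18 − 11.6×0.82 − 11.7×0.27 = 5.35 V.
V_CE = 5.35 V > 0.2 V confirms active-region operation.

I_C ≈ 12 mA, V_CE ≈ 5.4 V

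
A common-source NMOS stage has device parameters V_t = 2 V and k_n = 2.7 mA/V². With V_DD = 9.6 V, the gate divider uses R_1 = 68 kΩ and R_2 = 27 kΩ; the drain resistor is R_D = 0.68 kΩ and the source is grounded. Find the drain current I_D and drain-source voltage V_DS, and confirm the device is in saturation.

V_G = V_DD·R_2/(R_1+R_2) = 9.6×27/95 = 2.73 V. With the source grounded, V_GS = V_G = 2.73 V.
Assume saturation: I_D = (k_n/2)(V_GS − V_t)² = (2.7/2)×(2.73 − 2)² = 1.35×0.728² = 0.716 mA.
V_DS = V_DD − I_D·R_D = 9.6 − 0.716×0.68 = 9.11 V.
Saturation requires V_DS ≥ V_GS − V_t = 0.728 V; 9.11 ≥ 0.728 ✓.

I_D ≈ 0.72 mA, V_DS ≈ 9.1 V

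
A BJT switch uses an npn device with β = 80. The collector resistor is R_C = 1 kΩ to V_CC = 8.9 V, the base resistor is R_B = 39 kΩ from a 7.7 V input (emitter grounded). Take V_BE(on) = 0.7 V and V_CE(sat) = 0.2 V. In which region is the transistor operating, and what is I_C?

Assume active: I_B = (7.7 − 0.7)/39 = 0.179 mA, giving I_C = β·I_B = 14.4 mA.
But then V_CE = 8.9 − 14.4×1 = -5.46 V < V_CE(sat) = 0.2 V — impossible in the active region.
So the transistor is saturated. With V_CE = 0.2 V, I_C = (V_CC − 0.2)/R_C = 8.7/1 = 8.7 mA.
Check: β·I_B = 14.4 mA > I_C = 8.7 mA, confirming saturation.

saturation; I_C ≈ 8.7 mA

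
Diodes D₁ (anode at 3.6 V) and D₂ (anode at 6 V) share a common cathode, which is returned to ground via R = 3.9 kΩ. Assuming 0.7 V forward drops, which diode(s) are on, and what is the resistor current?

Assume both conduct. Then node N would need to be at both 3.6−0.7 = 2.9 V and 6−0.7 = 5.3 V, which is impossible.
Assume only D₂ conducts: V_N = 6 − 0.7 = 5.3 V, so I_R = 5.3/3.9 = 1.36 mA.
Check D₁: its anode-to-cathode voltage is 3.6 − 5.3 = -1.7 V < 0.7 V, so it is off. The assumption is consistent.

Only D₂ conducts; I_R ≈ 1.4 mA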